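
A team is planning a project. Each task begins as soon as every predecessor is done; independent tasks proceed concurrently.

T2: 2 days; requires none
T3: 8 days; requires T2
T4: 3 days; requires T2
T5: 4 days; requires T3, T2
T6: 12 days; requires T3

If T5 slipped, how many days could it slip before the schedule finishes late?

8

Critical path: T2→T3→T6 = 2+8+12 = 22, so the finish is 22 days.
The longest chain containing T5 totals 14 days.
Slack of T5 = 18 − 10 = 8 days.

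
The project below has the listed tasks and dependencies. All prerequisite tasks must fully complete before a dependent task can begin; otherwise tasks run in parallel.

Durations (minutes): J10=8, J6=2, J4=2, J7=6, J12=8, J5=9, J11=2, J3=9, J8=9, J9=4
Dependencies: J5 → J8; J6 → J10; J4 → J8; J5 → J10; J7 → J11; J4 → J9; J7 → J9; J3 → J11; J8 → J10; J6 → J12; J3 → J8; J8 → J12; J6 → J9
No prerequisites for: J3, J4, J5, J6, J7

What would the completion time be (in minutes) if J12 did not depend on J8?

Before: longest chain J3→J8→J10 = 9+9+8 = 26, finish 26.
Without J8→J12, J12's earliest start moves from 18 to 2.
The longest chain is now J3→J8→J10 = 9+9+8 = 26, so the project takes 26 minutes.

26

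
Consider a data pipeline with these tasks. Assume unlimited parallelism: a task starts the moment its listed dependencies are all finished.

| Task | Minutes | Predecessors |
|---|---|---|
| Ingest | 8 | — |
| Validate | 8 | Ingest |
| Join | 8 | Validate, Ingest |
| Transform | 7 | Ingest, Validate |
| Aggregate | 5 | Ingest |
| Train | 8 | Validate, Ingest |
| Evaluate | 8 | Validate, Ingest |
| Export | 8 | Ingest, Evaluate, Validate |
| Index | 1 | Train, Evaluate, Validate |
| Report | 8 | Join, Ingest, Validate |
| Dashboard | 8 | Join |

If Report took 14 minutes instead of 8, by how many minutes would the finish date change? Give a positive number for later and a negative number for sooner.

6

The binding path is Ingest→Validate→Join→Report = 8+8+8+8 = 32; finish at 32 minutes.
Report lies on that path, so at 14 minutes the path becomes 38 minutes.
That remains the longest chain; total 38 minutes.
Change in finish: 38 − 32 = +6 minutes.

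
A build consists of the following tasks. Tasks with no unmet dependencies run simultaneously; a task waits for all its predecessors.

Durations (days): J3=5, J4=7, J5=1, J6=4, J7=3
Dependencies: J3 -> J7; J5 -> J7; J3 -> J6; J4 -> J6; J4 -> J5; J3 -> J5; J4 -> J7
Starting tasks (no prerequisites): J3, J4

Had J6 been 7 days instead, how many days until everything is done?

14

Actual critical path: J4→J6 = 7+4 = 11 ⇒ 11 days.
Since J6 is critical, the +3 change carries straight to that chain (now 14 days).
That remains the longest chain; total 14 days.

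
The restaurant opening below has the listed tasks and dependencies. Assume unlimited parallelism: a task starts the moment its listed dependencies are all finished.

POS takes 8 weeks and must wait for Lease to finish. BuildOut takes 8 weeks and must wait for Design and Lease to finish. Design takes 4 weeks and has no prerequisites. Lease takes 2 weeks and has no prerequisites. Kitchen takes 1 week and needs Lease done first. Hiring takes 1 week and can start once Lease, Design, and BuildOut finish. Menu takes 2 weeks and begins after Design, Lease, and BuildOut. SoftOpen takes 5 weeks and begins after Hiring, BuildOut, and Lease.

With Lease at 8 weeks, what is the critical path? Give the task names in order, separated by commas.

Lease, BuildOut, Hiring, SoftOpen

Critical path before the change: Design→BuildOut→Hiring→SoftOpen = 4+8+1+5 = 18 giving 18 weeks.
Lease is off the critical path — its longest chain is 16 weeks, giving 2 of slack.
The binding chain switches to Lease→BuildOut→Hiring→SoftOpen = 8+8+1+5 = 22; finish 22 weeks.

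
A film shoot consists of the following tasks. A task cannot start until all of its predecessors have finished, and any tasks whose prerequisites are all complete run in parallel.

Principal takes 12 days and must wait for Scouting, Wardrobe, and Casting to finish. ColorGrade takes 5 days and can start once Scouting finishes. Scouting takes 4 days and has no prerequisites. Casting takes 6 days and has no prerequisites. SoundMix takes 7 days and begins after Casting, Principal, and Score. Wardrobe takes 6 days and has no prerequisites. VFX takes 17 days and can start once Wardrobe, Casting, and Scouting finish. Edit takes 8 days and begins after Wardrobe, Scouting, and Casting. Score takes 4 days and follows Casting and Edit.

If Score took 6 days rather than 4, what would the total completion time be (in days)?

Baseline: Wardrobe→Edit→Score→SoundMix = 6+8+4+7 = 25 → 25 days.
Score lies on that path, so at 6 days the path becomes 27 days.
The binding chain switches to Casting→Edit→Score→SoundMix = 6+8+6+7 = 27; finish 27 days.

27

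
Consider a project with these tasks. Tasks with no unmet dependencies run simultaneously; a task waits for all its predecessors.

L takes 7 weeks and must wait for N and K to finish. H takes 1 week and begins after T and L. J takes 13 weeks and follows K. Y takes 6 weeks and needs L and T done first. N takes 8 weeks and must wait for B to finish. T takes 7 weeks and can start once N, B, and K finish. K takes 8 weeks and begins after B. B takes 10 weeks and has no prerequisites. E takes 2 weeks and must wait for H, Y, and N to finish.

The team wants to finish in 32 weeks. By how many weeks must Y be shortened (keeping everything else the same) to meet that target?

Current finish: 33 weeks; target: 32.
Y is on every critical path, so each week cut from Y cuts the finish by one (this holds down to a finish of 31).
Need 33 − 32 = 1 week off Y → Y becomes 5 weeks, finish becomes 32.

1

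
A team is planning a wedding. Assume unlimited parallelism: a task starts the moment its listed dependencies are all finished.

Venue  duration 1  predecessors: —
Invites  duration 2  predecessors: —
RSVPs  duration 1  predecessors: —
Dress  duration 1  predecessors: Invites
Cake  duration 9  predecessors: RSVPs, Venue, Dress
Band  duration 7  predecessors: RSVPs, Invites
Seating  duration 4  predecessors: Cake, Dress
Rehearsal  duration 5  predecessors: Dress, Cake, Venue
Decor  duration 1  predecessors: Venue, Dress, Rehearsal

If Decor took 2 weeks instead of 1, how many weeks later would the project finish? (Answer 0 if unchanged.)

1

Actual critical path: Invites→Dress→Cake→Rehearsal→Decor = 2+1+9+5+1 = 18 ⇒ 18 weeks.
Decor is on the critical path; changing it to 2 makes that path 19 weeks.
That remains the longest chain; total 19 weeks.
Change in finish: 19 − 18 = +1 weeks.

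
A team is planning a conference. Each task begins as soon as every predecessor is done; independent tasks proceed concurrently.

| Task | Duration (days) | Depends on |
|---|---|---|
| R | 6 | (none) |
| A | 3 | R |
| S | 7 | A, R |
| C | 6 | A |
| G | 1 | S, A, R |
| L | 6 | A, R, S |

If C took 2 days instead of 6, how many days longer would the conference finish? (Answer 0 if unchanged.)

As given, the longest chain is R→A→S→L = 6+3+7+6 = 22, so the finish is 22 days.
C is off the critical path — its longest chain is 15 days, giving 7 of slack.
That remains the longest chain; total 22 days.
Change in finish: 22 − 22 = +0 days.

0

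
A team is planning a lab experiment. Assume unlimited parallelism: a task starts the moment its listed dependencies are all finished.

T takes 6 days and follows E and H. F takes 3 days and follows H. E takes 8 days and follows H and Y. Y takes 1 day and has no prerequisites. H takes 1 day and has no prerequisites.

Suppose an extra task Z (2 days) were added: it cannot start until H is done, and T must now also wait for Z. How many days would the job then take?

Originally the job takes 15 days.
With Z inserted, T now waits for max(E, H, Z).
New critical path: H→E→T = 1+8+6 = 15 ⇒ 15 days.

15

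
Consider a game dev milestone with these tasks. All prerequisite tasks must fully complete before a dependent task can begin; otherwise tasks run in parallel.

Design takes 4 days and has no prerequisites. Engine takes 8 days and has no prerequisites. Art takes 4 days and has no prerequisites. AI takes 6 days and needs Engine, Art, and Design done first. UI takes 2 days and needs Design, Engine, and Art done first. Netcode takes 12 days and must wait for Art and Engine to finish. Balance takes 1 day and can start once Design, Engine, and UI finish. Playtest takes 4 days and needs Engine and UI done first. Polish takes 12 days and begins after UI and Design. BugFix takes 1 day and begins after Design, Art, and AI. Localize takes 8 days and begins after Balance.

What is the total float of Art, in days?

Engine→UI→Polish = 8+2+12 = 22 sets the makespan at 22 days.
Longest path through Art: 18 days (earliest finish 4, latest finish 8).
Float = 22 − 18 = 4.

4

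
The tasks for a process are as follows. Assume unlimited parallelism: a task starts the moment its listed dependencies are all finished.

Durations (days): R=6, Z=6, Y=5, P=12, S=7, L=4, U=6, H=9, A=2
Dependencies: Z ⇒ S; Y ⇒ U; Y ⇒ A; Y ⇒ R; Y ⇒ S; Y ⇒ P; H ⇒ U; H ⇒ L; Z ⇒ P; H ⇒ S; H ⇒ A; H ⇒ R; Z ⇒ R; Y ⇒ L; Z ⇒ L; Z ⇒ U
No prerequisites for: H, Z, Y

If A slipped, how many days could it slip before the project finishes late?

7

Critical path: Z→P = 6+12 = 18, so the finish is 18 days.
The longest chain containing A totals 11 days.
Slack of A = 16 − 9 = 7 days.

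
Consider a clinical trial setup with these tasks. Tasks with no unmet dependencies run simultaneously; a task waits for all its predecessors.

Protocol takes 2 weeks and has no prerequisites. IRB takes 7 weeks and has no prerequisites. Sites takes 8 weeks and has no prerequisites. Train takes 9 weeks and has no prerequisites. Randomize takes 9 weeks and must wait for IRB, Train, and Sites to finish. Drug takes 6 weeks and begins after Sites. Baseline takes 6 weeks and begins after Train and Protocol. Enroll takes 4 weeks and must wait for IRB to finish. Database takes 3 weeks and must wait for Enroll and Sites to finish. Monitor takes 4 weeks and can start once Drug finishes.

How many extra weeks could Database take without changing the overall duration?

4

Critical path: Sites→Drug→Monitor = 8+6+4 = 18, so the finish is 18 weeks.
Longest path through Database: 14 weeks (earliest finish 14, latest finish 18).
So Database can slip 18 − 14 = 4 weeks.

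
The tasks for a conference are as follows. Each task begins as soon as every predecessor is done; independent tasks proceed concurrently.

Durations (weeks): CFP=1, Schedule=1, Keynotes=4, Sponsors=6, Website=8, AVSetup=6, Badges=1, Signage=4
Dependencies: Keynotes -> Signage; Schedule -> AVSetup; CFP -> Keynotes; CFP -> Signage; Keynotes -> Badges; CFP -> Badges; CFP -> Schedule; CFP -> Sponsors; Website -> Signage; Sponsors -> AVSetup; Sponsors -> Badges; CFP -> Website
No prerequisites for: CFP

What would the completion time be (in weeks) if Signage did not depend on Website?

Original critical path: CFP→Sponsors→AVSetup = 1+6+6 = 13 ⇒ 13 weeks.
Without Website→Signage, Signage's earliest start moves from 9 to 5.
After: CFP→Sponsors→AVSetup = 1+6+6 = 13 → 13 weeks.

13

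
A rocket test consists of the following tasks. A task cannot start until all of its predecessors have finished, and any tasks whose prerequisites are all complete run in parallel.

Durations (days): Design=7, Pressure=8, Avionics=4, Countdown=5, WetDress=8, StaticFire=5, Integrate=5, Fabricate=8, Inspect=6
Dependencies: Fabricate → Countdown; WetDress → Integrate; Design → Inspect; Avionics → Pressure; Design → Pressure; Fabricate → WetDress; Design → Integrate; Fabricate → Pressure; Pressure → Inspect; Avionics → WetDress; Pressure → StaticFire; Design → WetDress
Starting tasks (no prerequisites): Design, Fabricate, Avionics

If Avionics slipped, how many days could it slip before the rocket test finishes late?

Critical path: Fabricate→Pressure→Inspect = 8+8+6 = 22, so the finish is 22 days.
Longest path through Avionics: 18 days (earliest finish 4, latest finish 8).
Float = 22 − 18 = 4.

4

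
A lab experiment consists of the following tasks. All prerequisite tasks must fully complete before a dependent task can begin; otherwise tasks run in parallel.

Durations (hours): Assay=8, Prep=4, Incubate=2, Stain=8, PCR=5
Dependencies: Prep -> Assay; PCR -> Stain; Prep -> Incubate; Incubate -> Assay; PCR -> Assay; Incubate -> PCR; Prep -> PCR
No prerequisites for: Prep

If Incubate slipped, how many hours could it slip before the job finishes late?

0

Prep→Incubate→PCR→Assay = 4+2+5+8 = 19 sets the makespan at 19 hours.
The longest chain containing Incubate totals 19 hours.
Slack of Incubate = 4 − 4 = 0 hours.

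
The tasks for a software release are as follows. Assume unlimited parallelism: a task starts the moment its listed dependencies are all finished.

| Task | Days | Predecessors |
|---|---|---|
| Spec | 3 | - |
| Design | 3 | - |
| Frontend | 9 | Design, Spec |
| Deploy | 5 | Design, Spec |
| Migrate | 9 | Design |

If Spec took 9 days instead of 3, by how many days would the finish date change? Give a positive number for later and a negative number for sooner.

Baseline: Spec→Frontend = 3+9 = 12 → 12 days.
Spec lies on that path, so at 9 days the path becomes 18 days.
No other chain overtakes it, so the finish is 18 days.
Change in finish: 18 − 12 = +6 days.

6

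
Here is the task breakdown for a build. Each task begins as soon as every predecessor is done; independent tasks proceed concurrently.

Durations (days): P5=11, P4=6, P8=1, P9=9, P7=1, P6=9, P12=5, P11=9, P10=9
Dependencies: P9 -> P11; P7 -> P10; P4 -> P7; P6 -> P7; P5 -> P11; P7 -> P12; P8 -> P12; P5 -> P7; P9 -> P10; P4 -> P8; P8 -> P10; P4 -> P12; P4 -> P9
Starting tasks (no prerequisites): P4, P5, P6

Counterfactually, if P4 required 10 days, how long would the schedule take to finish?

The binding path is P4→P9→P10 = 6+9+9 = 24; finish at 24 days.
Since P4 is critical, the +4 change carries straight to that chain (now 28 days).
No other chain overtakes it, so the finish is 28 days.

28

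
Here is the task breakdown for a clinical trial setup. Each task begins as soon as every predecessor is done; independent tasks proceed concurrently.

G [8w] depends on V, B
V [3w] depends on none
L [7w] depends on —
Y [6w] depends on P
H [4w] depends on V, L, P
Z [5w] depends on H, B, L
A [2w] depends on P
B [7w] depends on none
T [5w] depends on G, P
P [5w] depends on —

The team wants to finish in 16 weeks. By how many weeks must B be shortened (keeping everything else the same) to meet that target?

Current finish: 20 weeks; target: 16.
B is on every critical path, so each week cut from B cuts the finish by one (this holds down to a finish of 16).
Need 20 − 16 = 4 weeks off B → B becomes 3 weeks, finish becomes 16.

4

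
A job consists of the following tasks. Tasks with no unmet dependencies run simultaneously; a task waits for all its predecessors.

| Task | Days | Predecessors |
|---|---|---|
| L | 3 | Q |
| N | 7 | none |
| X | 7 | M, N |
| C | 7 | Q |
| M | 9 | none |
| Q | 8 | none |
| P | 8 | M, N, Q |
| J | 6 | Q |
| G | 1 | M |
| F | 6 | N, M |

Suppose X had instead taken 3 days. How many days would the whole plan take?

Baseline: M→P = 9+8 = 17 → 17 days.
X is off the critical path — its longest chain is 16 days, giving 1 of slack.
No other chain overtakes it, so the finish is 17 days.

17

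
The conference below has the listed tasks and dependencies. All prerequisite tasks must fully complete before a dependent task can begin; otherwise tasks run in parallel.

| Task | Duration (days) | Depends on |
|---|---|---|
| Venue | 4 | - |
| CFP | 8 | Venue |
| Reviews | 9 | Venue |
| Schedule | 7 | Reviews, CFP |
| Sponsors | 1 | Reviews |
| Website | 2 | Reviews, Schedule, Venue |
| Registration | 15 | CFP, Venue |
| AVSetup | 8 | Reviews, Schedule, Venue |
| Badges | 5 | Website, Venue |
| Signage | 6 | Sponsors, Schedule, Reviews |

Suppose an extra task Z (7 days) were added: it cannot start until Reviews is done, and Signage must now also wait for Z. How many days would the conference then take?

28

Originally the conference takes 28 days.
With Z inserted, Signage now waits for max(Sponsors, Schedule, Reviews, Z).
New critical path: Venue→Reviews→Schedule→AVSetup = 4+9+7+8 = 28 ⇒ 28 days.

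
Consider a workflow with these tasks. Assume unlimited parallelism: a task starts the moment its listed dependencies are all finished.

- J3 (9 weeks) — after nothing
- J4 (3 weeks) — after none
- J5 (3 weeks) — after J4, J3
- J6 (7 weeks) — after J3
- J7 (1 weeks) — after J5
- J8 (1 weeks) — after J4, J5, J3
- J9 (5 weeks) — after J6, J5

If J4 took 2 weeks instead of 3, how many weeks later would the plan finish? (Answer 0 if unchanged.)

Baseline: J3→J6→J9 = 9+7+5 = 21 → 21 weeks.
J4 has 10 weeks of float (longest path through it is 11).
That remains the longest chain; total 21 weeks.
Change in finish: 21 − 21 = +0 weeks.

0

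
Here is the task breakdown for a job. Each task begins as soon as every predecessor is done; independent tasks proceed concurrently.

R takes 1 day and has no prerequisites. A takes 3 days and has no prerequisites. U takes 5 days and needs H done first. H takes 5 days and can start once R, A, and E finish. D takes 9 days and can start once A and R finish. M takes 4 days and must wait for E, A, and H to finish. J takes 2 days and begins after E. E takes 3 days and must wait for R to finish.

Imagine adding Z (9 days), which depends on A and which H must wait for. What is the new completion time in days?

Originally the plan takes 14 days.
With Z inserted, H now waits for max(R, A, E, Z).
New critical path: A→Z→H→U = 3+9+5+5 = 22 ⇒ 22 days.

22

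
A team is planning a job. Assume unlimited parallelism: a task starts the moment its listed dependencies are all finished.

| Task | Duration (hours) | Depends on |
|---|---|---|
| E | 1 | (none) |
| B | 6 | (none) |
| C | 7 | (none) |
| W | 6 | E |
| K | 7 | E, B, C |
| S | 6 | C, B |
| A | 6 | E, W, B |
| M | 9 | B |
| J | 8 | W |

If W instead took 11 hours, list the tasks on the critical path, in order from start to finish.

Actual critical path: E→W→J = 1+6+8 = 15 ⇒ 15 hours.
W lies on that path, so at 11 hours the path becomes 20 hours.
No other chain overtakes it, so the finish is 20 hours.

E, W, J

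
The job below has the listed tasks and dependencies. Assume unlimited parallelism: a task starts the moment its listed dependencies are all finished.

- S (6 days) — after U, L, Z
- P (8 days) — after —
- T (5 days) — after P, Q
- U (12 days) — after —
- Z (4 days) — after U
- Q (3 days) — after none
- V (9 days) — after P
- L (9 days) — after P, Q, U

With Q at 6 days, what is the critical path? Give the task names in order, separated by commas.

U, L, S

Critical path before the change: U→L→S = 12+9+6 = 27 giving 27 days.
Q is off the critical path — its longest chain is 18 days, giving 9 of slack.
The critical path is still U→L→S; finish is now 27 days.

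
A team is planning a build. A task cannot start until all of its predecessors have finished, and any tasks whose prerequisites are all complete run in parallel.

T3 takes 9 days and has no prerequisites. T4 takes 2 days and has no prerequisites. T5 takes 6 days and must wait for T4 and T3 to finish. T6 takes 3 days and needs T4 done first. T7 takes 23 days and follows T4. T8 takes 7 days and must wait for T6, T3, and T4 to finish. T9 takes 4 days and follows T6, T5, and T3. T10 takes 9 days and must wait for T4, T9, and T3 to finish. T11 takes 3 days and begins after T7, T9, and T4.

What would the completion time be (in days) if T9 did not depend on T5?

28

With the dependency in place, T3→T5→T9→T10 = 9+6+4+9 = 28 sets the finish at 28 days.
Without T5→T9, T9's earliest start moves from 15 to 9.
The longest chain is now T4→T7→T11 = 2+23+3 = 28, so the build takes 28 days.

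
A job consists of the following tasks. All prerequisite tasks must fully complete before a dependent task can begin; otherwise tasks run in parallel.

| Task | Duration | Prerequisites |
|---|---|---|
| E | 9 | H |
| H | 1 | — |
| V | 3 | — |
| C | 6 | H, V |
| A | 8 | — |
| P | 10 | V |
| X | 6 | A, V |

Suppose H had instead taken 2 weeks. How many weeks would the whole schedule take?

14

The binding path is A→X = 8+6 = 14; finish at 14 weeks.
H is off the critical path — its longest chain is 10 weeks, giving 4 of slack.
No other chain overtakes it, so the finish is 14 weeks.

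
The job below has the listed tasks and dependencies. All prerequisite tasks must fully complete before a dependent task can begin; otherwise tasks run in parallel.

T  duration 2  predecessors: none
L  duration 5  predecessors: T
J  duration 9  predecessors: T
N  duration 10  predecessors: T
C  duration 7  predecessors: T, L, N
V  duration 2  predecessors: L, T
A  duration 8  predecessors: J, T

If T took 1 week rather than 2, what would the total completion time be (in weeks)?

The binding path is T→J→A = 2+9+8 = 19; finish at 19 weeks.
Since T is critical, the -1 change carries straight to that chain (now 18 weeks).
The critical path is still T→J→A; finish is now 18 weeks.

18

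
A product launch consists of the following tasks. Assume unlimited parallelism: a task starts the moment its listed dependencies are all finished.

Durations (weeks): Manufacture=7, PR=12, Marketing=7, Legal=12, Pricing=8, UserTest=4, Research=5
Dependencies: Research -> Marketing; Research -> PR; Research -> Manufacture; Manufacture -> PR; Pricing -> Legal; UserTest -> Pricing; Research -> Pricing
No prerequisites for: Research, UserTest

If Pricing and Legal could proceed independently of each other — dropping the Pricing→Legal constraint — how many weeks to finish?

With the dependency in place, Research→Pricing→Legal = 5+8+12 = 25 sets the finish at 25 weeks.
Without Pricing→Legal, Legal's earliest start moves from 13 to 0.
The longest chain is now Research→Manufacture→PR = 5+7+12 = 24, so the schedule takes 24 weeks.

24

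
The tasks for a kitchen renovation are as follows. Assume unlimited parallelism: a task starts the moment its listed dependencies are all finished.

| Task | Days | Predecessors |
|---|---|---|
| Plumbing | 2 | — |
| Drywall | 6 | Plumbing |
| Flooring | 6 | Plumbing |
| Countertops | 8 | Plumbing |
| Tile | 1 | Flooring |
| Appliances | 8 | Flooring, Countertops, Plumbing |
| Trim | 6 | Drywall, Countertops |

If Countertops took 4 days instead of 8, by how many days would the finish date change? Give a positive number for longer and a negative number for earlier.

Actual critical path: Plumbing→Countertops→Appliances = 2+8+8 = 18 ⇒ 18 days.
Countertops lies on that path, so at 4 days the path becomes 14 days.
Now Plumbing→Flooring→Appliances = 2+6+8 = 16 is longest, so the finish becomes 16 days.
Change in finish: 16 − 18 = -2 days.

-2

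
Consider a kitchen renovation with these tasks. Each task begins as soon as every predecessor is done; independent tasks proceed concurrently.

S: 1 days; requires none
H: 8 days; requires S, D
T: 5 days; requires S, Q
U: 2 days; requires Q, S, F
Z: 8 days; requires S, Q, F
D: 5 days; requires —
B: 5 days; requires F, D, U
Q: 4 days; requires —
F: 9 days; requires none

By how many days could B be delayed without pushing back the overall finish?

The longest chain is F→Z = 9+8 = 17; overall finish 17 days.
Longest path through B: 16 days (earliest finish 16, latest finish 17).
Float = 17 − 16 = 1.

1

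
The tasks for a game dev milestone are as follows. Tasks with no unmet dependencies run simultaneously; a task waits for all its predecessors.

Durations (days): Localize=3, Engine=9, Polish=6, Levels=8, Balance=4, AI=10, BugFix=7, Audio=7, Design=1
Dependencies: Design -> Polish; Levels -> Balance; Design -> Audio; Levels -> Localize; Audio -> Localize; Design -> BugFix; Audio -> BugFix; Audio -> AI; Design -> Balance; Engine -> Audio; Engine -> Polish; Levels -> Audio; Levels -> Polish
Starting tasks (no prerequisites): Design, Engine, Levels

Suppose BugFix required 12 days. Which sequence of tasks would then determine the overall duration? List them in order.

Engine, Audio, BugFix

As given, the longest chain is Engine→Audio→AI = 9+7+10 = 26, so the finish is 26 days.
BugFix is off the critical path — its longest chain is 23 days, giving 3 of slack.
Now Engine→Audio→BugFix = 9+7+12 = 28 is longest, so the finish becomes 28 days.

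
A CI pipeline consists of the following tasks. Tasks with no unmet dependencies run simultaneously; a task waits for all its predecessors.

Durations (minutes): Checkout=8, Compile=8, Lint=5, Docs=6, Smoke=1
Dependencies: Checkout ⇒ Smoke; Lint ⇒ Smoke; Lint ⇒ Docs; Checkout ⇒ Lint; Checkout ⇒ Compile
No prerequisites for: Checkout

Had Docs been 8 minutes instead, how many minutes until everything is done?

Critical path before the change: Checkout→Lint→Docs = 8+5+6 = 19 giving 19 minutes.
Since Docs is critical, the +2 change carries straight to that chain (now 21 minutes).
That remains the longest chain; total 21 minutes.

21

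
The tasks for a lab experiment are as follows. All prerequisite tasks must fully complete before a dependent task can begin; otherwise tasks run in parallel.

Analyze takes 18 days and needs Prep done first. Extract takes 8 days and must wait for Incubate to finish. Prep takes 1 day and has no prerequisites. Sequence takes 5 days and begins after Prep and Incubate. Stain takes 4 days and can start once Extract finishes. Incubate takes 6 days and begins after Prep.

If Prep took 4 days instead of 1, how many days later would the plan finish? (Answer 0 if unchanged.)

Baseline: Prep→Incubate→Extract→Stain = 1+6+8+4 = 19 → 19 days.
Prep lies on that path, so at 4 days the path becomes 22 days.
That remains the longest chain; total 22 days.
Change in finish: 22 − 19 = +3 days.

3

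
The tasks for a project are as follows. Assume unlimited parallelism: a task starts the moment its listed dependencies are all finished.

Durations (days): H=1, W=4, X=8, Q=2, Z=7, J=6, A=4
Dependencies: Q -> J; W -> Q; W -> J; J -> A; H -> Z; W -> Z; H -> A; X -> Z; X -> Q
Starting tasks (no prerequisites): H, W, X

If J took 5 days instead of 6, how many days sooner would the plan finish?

Actual critical path: X→Q→J→A = 8+2+6+4 = 20 ⇒ 20 days.
Since J is critical, the -1 change carries straight to that chain (now 19 days).
The critical path is still X→Q→J→A; finish is now 19 days.
Change in finish: 19 − 20 = -1 days.

1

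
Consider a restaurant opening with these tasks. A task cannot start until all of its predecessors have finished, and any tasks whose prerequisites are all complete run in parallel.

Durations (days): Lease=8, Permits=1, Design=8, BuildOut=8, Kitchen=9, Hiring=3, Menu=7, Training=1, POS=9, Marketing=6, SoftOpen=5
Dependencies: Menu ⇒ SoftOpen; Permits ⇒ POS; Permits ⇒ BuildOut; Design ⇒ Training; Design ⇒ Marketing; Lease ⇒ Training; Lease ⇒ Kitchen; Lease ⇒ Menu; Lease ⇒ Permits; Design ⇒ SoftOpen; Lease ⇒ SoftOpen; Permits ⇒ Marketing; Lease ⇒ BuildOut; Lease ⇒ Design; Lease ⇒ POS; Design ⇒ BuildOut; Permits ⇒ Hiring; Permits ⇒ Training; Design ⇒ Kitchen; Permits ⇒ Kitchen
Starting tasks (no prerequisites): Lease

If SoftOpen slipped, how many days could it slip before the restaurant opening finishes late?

Lease→Design→Kitchen = 8+8+9 = 25 sets the makespan at 25 days.
SoftOpen finishes as early as 21 and must finish by 25.
Slack of SoftOpen = 20 − 16 = 4 days.

4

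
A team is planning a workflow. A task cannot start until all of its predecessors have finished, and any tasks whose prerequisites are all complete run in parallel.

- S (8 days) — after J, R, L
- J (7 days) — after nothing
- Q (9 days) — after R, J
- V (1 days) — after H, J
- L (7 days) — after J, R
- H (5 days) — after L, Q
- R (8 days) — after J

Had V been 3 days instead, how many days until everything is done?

32

As given, the longest chain is J→R→Q→H→V = 7+8+9+5+1 = 30, so the finish is 30 days.
Since V is critical, the +2 change carries straight to that chain (now 32 days).
No other chain overtakes it, so the finish is 32 days.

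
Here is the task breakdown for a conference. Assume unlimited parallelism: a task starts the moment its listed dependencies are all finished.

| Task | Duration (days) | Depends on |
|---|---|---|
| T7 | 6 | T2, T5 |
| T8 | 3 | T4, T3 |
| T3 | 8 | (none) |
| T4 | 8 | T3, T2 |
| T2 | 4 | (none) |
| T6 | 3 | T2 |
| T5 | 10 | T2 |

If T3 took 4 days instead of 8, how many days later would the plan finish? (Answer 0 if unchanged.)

As given, the longest chain is T2→T5→T7 = 4+10+6 = 20, so the finish is 20 days.
T3 has 1 day of float (longest path through it is 19).
That remains the longest chain; total 20 days.
Change in finish: 20 − 20 = +0 days.

0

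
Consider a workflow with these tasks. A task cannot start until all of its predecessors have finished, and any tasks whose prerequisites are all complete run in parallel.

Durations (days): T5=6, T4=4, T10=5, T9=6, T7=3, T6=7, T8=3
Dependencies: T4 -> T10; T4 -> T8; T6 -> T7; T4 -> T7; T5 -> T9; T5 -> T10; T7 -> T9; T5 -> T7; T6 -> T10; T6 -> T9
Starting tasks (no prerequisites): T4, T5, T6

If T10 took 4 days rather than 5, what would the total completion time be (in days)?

Critical path before the change: T6→T7→T9 = 7+3+6 = 16 giving 16 days.
The longest path through T10 is only 12 days, so T10 has float 4.
The critical path is still T6→T7→T9; finish is now 16 days.

16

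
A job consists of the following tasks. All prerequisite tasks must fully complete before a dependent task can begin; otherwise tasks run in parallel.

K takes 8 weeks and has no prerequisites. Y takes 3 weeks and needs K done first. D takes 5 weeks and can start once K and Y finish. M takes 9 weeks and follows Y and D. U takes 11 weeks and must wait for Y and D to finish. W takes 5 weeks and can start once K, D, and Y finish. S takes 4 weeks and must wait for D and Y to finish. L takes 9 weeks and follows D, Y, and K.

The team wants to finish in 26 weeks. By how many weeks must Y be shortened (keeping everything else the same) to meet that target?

1

Current finish: 27 weeks; target: 26.
Y is on every critical path, so each week cut from Y cuts the finish by one (this holds down to a finish of 25).
Need 27 − 26 = 1 week off Y → Y becomes 2 weeks, finish becomes 26.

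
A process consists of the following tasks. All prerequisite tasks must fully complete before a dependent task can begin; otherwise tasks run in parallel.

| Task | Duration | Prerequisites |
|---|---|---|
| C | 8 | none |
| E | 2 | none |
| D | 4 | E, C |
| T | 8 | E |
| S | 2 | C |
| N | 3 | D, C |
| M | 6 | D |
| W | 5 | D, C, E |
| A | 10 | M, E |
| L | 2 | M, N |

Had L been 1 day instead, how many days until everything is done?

28

As given, the longest chain is C→D→M→A = 8+4+6+10 = 28, so the finish is 28 days.
L has 8 days of float (longest path through it is 20).
No other chain overtakes it, so the finish is 28 days.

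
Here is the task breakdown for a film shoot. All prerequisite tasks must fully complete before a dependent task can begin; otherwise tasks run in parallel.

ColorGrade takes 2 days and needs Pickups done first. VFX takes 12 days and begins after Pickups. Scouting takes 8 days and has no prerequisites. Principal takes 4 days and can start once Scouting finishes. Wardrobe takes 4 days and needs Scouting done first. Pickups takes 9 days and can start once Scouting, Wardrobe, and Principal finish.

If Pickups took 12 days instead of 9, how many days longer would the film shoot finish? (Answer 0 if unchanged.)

3

The binding path is Scouting→Wardrobe→Pickups→VFX = 8+4+9+12 = 33; finish at 33 days.
Since Pickups is critical, the +3 change carries straight to that chain (now 36 days).
No other chain overtakes it, so the finish is 36 days.
Change in finish: 36 − 33 = +3 days.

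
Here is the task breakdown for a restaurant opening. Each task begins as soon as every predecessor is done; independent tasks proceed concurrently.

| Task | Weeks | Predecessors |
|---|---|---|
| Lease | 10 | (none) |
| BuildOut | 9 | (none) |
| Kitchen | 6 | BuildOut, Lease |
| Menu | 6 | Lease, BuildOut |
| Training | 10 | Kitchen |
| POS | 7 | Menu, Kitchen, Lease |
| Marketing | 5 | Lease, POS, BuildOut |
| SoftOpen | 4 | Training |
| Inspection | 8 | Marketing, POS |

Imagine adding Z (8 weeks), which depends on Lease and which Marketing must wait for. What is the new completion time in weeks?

36

Originally the job takes 36 weeks.
With Z inserted, Marketing now waits for max(Lease, POS, BuildOut, Z).
New critical path: Lease→Kitchen→POS→Marketing→Inspection = 10+6+7+5+8 = 36 ⇒ 36 weeks.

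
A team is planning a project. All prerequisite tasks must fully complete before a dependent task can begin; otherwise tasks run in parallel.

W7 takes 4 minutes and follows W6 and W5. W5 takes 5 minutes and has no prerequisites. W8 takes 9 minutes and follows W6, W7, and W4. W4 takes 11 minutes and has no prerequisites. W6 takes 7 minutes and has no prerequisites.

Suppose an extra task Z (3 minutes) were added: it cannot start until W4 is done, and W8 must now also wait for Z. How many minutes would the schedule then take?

Originally the schedule takes 20 minutes.
With Z inserted, W8 now waits for max(W6, W7, W4, Z).
New critical path: W4→Z→W8 = 11+3+9 = 23 ⇒ 23 minutes.

23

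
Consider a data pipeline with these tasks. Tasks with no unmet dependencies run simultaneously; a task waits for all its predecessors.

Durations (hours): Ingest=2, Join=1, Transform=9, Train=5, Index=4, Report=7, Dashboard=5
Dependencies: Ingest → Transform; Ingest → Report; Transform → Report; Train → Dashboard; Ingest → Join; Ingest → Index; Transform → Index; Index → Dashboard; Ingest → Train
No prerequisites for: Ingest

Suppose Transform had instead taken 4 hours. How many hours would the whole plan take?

Baseline: Ingest→Transform→Index→Dashboard = 2+9+4+5 = 20 → 20 hours.
Transform is on the critical path; changing it to 4 makes that path 15 hours.
The critical path is still Ingest→Transform→Index→Dashboard; finish is now 15 hours.

15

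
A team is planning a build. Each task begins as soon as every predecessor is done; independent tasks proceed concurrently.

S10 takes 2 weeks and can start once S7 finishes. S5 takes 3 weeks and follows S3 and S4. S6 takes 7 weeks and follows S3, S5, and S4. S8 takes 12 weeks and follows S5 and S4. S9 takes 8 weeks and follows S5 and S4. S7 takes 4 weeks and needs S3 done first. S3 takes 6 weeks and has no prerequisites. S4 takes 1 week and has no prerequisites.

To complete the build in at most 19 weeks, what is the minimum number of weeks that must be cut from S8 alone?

2

Current finish: 21 weeks; target: 19.
S8 is on every critical path, so each week cut from S8 cuts the finish by one (this holds down to a finish of 17).
Need 21 − 19 = 2 weeks off S8 → S8 becomes 10 weeks, finish becomes 19.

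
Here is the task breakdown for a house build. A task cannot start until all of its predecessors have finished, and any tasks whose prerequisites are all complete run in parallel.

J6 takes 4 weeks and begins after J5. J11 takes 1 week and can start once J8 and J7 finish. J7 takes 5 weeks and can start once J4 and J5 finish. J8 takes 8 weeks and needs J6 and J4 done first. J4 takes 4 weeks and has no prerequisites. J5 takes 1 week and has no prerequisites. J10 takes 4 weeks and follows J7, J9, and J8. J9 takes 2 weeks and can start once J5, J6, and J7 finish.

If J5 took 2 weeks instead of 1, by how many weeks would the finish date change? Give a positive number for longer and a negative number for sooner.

1

The binding path is J5→J6→J8→J10 = 1+4+8+4 = 17; finish at 17 weeks.
J5 lies on that path, so at 2 weeks the path becomes 18 weeks.
That remains the longest chain; total 18 weeks.
Change in finish: 18 − 17 = +1 weeks.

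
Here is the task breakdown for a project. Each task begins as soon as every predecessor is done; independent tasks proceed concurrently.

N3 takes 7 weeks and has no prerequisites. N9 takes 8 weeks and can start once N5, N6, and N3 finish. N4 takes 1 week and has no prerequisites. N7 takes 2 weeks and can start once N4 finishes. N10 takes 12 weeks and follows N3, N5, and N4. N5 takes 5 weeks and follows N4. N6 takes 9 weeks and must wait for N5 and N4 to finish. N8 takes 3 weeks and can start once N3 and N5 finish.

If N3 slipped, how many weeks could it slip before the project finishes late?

N4→N5→N6→N9 = 1+5+9+8 = 23 sets the makespan at 23 weeks.
N3 finishes as early as 7 and must finish by 11.
So N3 can slip 11 − 7 = 4 weeks.

4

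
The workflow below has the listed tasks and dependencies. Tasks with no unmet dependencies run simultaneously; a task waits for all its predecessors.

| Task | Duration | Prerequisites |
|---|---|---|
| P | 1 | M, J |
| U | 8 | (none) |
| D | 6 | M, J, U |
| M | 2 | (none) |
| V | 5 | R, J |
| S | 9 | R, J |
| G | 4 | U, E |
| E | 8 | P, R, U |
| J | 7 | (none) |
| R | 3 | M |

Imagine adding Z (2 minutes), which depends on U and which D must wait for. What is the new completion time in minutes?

Originally the schedule takes 20 minutes.
With Z inserted, D now waits for max(M, J, U, Z).
New critical path: U→E→G = 8+8+4 = 20 ⇒ 20 minutes.

20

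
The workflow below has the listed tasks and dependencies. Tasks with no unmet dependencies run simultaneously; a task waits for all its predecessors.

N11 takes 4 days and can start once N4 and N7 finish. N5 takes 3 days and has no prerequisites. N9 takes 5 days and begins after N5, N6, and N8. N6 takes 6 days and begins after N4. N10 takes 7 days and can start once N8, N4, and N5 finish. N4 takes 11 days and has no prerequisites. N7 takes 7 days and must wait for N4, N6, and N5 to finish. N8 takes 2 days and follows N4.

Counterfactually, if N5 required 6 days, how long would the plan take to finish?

28

Baseline: N4→N6→N7→N11 = 11+6+7+4 = 28 → 28 days.
The longest path through N5 is only 14 days, so N5 has float 14.
No other chain overtakes it, so the finish is 28 days.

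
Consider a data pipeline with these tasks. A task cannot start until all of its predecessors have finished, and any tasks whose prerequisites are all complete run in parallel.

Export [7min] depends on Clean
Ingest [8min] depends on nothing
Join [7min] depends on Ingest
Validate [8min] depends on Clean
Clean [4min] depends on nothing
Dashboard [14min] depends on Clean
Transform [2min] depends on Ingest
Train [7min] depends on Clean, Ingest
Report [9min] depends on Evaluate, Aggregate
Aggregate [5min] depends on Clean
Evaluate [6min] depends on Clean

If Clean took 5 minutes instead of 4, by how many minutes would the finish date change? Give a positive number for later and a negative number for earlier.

1

Actual critical path: Clean→Evaluate→Report = 4+6+9 = 19 ⇒ 19 minutes.
Clean is on the critical path; changing it to 5 makes that path 20 minutes.
That remains the longest chain; total 20 minutes.
Change in finish: 20 − 19 = +1 minutes.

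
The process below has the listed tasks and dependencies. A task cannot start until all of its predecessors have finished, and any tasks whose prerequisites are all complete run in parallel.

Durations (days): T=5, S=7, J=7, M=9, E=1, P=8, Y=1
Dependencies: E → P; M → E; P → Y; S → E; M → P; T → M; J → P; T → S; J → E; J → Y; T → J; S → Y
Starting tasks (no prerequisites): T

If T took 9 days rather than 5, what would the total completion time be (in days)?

As given, the longest chain is T→M→E→P→Y = 5+9+1+8+1 = 24, so the finish is 24 days.
Since T is critical, the +4 change carries straight to that chain (now 28 days).
No other chain overtakes it, so the finish is 28 days.

28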